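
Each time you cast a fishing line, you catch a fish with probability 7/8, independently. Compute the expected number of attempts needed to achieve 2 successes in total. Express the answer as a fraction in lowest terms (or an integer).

16/7

By linearity (sum of 2 independent geometric waits), E[trials] = 2/p = 2/(7/8) = 16/7.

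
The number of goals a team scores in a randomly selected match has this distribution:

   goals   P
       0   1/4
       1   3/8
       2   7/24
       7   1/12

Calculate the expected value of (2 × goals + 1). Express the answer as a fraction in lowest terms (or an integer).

49/12

E[2x+1] = (1/4)·1 + (3/8)·3 + (7/24)·5 + (1/12)·15
     = 49/12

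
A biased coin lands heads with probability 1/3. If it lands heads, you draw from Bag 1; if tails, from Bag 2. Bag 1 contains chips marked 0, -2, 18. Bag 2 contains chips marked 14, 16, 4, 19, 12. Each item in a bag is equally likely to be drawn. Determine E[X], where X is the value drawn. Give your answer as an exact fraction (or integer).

94/9

E[X | Bag 1] = (0 − 2 + 18)/3 = 16/3
E[X | Bag 2] = (14 + 16 + 4 + 19 + 12)/5 = 13
E[X] = (1/3)·16/3 + (2/3)·13 = 94/9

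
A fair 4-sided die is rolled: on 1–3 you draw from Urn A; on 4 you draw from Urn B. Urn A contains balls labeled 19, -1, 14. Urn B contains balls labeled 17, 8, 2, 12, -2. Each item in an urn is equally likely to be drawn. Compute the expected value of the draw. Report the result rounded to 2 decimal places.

9.85

E[X | Urn A] = (19 − 1 + 14)/3 = 32/3
E[X | Urn B] = (17 + 8 + 2 + 12 − 2)/5 = 37/5
E[X] = (3/4)·32/3 + (1/4)·37/5 = 197/20 ≈ 9.85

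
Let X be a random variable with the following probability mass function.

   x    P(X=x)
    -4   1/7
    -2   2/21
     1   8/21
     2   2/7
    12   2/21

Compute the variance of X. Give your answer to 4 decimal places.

16.1270

E[X] = (1/7)·(-4) + (2/21)·(-2) + (8/21)·1 + (2/7)·2 + (2/21)·12 = 4/3
E[X²] = (1/7)·16 + (2/21)·4 + (8/21)·1 + (2/7)·4 + (2/21)·144 = 376/21
Var(X) = 376/21 − (4/3)² = 1016/63 ≈ 16.1270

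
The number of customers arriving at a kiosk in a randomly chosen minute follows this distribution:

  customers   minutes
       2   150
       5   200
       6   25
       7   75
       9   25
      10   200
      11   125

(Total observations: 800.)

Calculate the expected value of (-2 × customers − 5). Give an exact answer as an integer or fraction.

-303/16

Total = 800, so P(customers=2) = 150/800, etc.
E[-2x-5] = (3/16)·(-9) + (1/4)·(-15) + (1/32)·(-17) + (3/32)·(-19) + (1/32)·(-23) + (1/4)·(-25) + (5/32)·(-27)
     = -303/16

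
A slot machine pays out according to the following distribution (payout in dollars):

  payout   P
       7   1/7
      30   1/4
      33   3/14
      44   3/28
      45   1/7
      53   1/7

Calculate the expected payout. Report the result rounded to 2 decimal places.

$34.29

E[X] = (1/7)·7 + (1/4)·30 + (3/14)·33 + (3/28)·44 + (1/7)·45 + (1/7)·53
     = 240/7 ≈ 34.29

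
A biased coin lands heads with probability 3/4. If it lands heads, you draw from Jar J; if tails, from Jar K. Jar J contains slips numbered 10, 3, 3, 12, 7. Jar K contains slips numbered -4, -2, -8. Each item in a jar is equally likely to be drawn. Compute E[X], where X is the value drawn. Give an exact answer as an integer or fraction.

E[X | Jar J] = (10 + 3 + 3 + 12 + 7)/5 = 7
E[X | Jar K] = (-4 − 2 − 8)/3 = -14/3
E[X] = (3/4)·7 + (1/4)·(-14/3) = 49/12

49/12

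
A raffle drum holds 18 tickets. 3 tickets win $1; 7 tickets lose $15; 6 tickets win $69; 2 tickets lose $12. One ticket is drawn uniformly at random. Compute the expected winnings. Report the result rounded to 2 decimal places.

E[payout] = (3/18)·1 + (7/18)·(-15) + (6/18)·69 + (2/18)·(-12) = 16
≈ $16.00

$16.00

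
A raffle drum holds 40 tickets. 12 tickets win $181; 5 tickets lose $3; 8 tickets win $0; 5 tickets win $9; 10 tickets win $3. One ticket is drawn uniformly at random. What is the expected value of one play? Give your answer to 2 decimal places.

E[payout] = (12/40)·181 + (5/40)·(-3) + (8/40)·0 + (5/40)·9 + (10/40)·3 = 279/5
≈ $55.80

$55.80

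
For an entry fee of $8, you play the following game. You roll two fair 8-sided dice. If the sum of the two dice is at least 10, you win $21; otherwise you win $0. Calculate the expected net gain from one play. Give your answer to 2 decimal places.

E[payout] = (9/16)·0 + (7/16)·21 = 147/16
Expected profit = 147/16 − 8 = 19/16 ≈ $1.19

$1.19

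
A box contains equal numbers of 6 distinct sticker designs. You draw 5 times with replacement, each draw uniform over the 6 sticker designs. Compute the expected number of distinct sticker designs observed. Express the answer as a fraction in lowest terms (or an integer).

4651/1296

Let Xⱼ=1 if type j appears at least once. P(Xⱼ=1) = 1 − ((6−1)/6)^5 = 4651/7776.
E[#distinct] = 6·4651/7776 = 4651/1296.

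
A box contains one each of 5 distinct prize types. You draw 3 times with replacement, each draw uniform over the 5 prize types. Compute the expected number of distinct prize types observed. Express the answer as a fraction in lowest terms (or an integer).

Let Xⱼ=1 if type j appears at least once. P(Xⱼ=1) = 1 − ((5−1)/5)^3 = 61/125.
E[#distinct] = 5·61/125 = 61/25.

61/25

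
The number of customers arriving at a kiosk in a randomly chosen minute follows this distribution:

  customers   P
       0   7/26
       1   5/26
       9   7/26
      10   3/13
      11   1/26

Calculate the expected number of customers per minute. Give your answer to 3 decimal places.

E[X] = (7/26)·0 + (5/26)·1 + (7/26)·9 + (3/13)·10 + (1/26)·11
     = 139/26 ≈ 5.346

5.346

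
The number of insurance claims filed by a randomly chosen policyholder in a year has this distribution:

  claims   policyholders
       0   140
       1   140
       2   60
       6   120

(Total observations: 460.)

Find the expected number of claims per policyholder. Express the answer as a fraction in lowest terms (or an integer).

49/23

Total = 460, so P(claims=0) = 140/460, etc.
E[X] = (7/23)·0 + (7/23)·1 + (3/23)·2 + (6/23)·6
     = 49/23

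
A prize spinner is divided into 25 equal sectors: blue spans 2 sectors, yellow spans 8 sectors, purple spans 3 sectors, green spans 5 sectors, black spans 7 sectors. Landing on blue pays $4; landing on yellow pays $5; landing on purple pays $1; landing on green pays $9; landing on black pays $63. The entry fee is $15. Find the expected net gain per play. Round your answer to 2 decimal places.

E[payout] = (2/25)·4 + (8/25)·5 + (3/25)·1 + (5/25)·9 + (7/25)·63 = 537/25
Expected profit = 537/25 − 15 = 162/25 ≈ $6.48

$6.48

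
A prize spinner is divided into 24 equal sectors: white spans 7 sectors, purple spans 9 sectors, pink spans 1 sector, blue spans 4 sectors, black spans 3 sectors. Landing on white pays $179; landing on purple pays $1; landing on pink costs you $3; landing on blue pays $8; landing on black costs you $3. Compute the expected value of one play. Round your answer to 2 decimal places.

E[payout] = (7/24)·179 + (9/24)·1 + (1/24)·(-3) + (4/24)·8 + (3/24)·(-3) = 641/12
≈ $53.42

$53.42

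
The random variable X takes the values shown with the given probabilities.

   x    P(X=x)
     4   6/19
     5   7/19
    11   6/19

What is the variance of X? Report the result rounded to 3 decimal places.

9.191

E[X] = (6/19)·4 + (7/19)·5 + (6/19)·11 = 125/19
E[X²] = (6/19)·16 + (7/19)·25 + (6/19)·121 = 997/19
Var(X) = 997/19 − (125/19)² = 3318/361 ≈ 9.191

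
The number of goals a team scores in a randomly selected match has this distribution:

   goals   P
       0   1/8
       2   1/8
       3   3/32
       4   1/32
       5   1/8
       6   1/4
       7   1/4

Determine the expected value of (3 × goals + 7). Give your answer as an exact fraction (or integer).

E[3x+7] = (1/8)·7 + (1/8)·13 + (3/32)·16 + (1/32)·19 + (1/8)·22 + (1/4)·25 + (1/4)·28
     = 659/32

659/32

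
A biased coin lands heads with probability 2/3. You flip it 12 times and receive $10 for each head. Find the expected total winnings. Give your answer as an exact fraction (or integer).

E[#heads] = 12·2/3 = 8 (linearity over flips).
E[winnings] = 10·8 = 80.

$80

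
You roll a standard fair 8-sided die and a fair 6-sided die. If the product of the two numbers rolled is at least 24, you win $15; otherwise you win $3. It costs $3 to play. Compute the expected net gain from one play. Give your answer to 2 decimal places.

E[payout] = (35/48)·3 + (13/48)·15 = 25/4
Expected profit = 25/4 − 3 = 13/4 ≈ $3.25

$3.25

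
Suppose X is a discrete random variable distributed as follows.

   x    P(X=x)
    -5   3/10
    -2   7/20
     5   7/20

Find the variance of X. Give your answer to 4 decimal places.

E[X] = (3/10)·(-5) + (7/20)·(-2) + (7/20)·5 = -9/20
E[X²] = (3/10)·25 + (7/20)·4 + (7/20)·25 = 353/20
Var(X) = 353/20 − (-9/20)² = 6979/400 ≈ 17.4475

17.4475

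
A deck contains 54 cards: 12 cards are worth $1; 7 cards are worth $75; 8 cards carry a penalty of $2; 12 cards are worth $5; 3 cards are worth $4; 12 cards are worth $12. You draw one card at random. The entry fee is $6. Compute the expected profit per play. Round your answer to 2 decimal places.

$7.65

E[payout] = (12/54)·1 + (7/54)·75 + (8/54)·(-2) + (12/54)·5 + (3/54)·4 + (12/54)·12 = 737/54
Expected profit = 737/54 − 6 = 413/54 ≈ $7.65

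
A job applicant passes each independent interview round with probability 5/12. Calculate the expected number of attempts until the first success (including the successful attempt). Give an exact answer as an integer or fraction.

For a geometric distribution, E[trials] = 1/p = 1/(5/12) = 12/5.

12/5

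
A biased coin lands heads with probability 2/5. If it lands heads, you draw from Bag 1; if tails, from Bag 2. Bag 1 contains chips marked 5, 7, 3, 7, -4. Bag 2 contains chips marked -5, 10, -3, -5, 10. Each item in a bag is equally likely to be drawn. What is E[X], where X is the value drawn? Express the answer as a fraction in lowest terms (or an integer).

E[X | Bag 1] = (5 + 7 + 3 + 7 − 4)/5 = 18/5
E[X | Bag 2] = (-5 + 10 − 3 − 5 + 10)/5 = 7/5
E[X] = (2/5)·18/5 + (3/5)·7/5 = 57/25

57/25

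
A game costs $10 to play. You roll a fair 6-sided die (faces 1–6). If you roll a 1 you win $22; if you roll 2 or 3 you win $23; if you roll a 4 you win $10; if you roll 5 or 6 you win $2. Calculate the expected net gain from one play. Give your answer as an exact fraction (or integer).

E[payout] = (1/3)·2 + (1/6)·10 + (1/6)·22 + (1/3)·23 = 41/3
Expected profit = 41/3 − 10 = 11/3

11/3 dollars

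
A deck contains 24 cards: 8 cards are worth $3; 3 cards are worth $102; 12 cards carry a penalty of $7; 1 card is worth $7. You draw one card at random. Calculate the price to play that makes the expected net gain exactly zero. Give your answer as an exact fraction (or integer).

E[payout] = (8/24)·3 + (3/24)·102 + (12/24)·(-7) + (1/24)·7 = 253/24
Fair fee = E[payout] = 253/24

253/24 dollars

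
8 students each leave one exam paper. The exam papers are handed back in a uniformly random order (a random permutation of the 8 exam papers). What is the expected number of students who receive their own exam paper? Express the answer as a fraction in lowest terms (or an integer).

Let Xᵢ = 1 if person i gets their own exam paper. For each i, P(Xᵢ=1) = 1/8.
By linearity of expectation, E[X₁+…+X_8] = 8·(1/8) = 1.

1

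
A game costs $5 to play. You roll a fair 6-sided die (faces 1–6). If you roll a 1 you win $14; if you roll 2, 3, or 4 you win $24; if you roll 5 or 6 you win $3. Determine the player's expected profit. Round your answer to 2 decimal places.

E[payout] = (1/3)·3 + (1/6)·14 + (1/2)·24 = 46/3
Expected profit = 46/3 − 5 = 31/3 ≈ $10.33

$10.33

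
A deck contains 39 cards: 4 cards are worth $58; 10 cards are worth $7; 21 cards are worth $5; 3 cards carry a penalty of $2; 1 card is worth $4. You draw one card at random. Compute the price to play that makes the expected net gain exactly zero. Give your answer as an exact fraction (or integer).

135/13 dollars

E[payout] = (4/39)·58 + (10/39)·7 + (21/39)·5 + (3/39)·(-2) + (1/39)·4 = 135/13
Fair fee = E[payout] = 135/13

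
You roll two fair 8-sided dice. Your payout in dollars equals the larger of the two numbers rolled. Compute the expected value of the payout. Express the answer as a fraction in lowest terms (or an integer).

93/16 dollars

Distribution of the larger of the two numbers rolled: 1 w.p. 1/64, 2 w.p. 3/64, 3 w.p. 5/64, 4 w.p. 7/64, 5 w.p. 9/64, 6 w.p. 11/64, …
E[payout] = (1/64)·1 + (3/64)·2 + (5/64)·3 + (7/64)·4 + (9/64)·5 + (11/64)·6 + (13/64)·7 + (15/64)·8 = 93/16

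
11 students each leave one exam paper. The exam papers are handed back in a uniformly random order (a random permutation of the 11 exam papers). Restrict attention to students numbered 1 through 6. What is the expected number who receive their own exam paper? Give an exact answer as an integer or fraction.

6/11

Let Xᵢ = 1 if person i gets their own exam paper. For each i, P(Xᵢ=1) = 1/11.
By linearity of expectation, E[X₁+…+X_6] = 6·(1/11) = 6/11.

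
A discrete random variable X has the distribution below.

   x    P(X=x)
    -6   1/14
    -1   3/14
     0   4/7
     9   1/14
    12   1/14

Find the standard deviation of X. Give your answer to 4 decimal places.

4.2570

E[X] = 6/7, E[X²] = 132/7
Var(X) = E[X²] − (E[X])² = 132/7 − 36/49 = 888/49
SD(X) = √(888/49) ≈ 4.2570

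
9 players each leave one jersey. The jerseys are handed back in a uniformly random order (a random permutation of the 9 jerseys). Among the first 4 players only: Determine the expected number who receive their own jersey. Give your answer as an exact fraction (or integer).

Let Xᵢ = 1 if person i gets their own jersey. For each i, P(Xᵢ=1) = 1/9.
By linearity of expectation, E[X₁+…+X_4] = 4·(1/9) = 4/9.

4/9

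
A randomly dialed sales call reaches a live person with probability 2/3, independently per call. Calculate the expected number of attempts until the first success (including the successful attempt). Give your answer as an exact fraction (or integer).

For a geometric distribution, E[trials] = 1/p = 1/(2/3) = 3/2.

3/2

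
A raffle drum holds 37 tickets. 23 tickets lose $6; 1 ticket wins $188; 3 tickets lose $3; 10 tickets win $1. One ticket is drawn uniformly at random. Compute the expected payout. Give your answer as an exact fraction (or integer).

E[payout] = (23/37)·(-6) + (1/37)·188 + (3/37)·(-3) + (10/37)·1 = 51/37

51/37 dollars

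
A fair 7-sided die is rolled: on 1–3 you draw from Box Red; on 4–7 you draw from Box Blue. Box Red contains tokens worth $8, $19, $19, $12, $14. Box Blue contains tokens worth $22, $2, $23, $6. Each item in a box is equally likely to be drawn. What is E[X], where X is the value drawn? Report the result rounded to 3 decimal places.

E[X | Box Red] = (8 + 19 + 19 + 12 + 14)/5 = 72/5
E[X | Box Blue] = (22 + 2 + 23 + 6)/4 = 53/4
E[X] = (3/7)·72/5 + (4/7)·53/4 = 481/35 ≈ 13.743

$13.743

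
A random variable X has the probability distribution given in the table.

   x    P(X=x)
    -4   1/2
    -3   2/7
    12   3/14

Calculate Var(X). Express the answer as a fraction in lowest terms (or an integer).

E[X] = (1/2)·(-4) + (2/7)·(-3) + (3/14)·12 = -2/7
E[X²] = (1/2)·16 + (2/7)·9 + (3/14)·144 = 290/7
Var(X) = 290/7 − (-2/7)² = 2026/49

2026/49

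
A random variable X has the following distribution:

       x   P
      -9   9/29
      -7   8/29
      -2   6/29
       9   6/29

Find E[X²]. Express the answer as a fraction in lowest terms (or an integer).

1631/29

E[X²] = (9/29)·81 + (8/29)·49 + (6/29)·4 + (6/29)·81
     = 1631/29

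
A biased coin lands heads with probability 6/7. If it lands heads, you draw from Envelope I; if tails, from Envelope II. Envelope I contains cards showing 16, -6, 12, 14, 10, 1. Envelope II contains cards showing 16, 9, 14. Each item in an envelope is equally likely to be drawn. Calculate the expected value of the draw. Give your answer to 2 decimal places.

E[X | Envelope I] = (16 − 6 + 12 + 14 + 10 + 1)/6 = 47/6
E[X | Envelope II] = (16 + 9 + 14)/3 = 13
E[X] = (6/7)·47/6 + (1/7)·13 = 60/7 ≈ 8.57

8.57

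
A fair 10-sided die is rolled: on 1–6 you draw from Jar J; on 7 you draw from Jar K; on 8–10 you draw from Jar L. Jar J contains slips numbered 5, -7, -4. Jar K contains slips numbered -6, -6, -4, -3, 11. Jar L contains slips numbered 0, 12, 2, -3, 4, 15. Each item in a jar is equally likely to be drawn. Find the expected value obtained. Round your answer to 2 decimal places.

E[X | Jar J] = (5 − 7 − 4)/3 = -2
E[X | Jar K] = (-6 − 6 − 4 − 3 + 11)/5 = -8/5
E[X | Jar L] = (0 + 12 + 2 − 3 + 4 + 15)/6 = 5
E[X] = (3/5)·(-2) + (1/10)·(-8/5) + (3/10)·5 = 7/50 ≈ 0.14

0.14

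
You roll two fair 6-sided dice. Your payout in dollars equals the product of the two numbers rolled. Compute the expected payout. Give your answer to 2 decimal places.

$12.25

Distribution of the product of the two numbers rolled: 1 w.p. 1/36, 2 w.p. 1/18, 3 w.p. 1/18, 4 w.p. 1/12, 5 w.p. 1/18, 6 w.p. 1/9, …
E[payout] = (1/36)·1 + (1/18)·2 + (1/18)·3 + (1/12)·4 + (1/18)·5 + (1/9)·6 + (1/18)·8 + (1/36)·9 + (1/18)·10 + (1/9)·12 + (1/18)·15 + (1/36)·16 + (1/18)·18 + (1/18)·20 + (1/18)·24 + (1/36)·25 + (1/18)·30 + (1/36)·36 = 49/4
≈ $12.25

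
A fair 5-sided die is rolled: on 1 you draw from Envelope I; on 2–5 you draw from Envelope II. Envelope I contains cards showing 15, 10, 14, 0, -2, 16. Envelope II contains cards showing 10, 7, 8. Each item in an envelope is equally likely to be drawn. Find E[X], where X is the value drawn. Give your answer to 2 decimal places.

8.43

E[X | Envelope I] = (15 + 10 + 14 + 0 − 2 + 16)/6 = 53/6
E[X | Envelope II] = (10 + 7 + 8)/3 = 25/3
E[X] = (1/5)·53/6 + (4/5)·25/3 = 253/30 ≈ 8.43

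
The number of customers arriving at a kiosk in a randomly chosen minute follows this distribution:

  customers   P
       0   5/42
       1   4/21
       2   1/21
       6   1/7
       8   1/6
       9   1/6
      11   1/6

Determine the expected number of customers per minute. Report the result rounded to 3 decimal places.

E[X] = (5/42)·0 + (4/21)·1 + (1/21)·2 + (1/7)·6 + (1/6)·8 + (1/6)·9 + (1/6)·11
     = 122/21 ≈ 5.810

5.810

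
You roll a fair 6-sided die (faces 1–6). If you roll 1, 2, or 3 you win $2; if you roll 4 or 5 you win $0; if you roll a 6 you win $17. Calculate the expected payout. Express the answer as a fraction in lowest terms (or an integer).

E[payout] = (1/3)·0 + (1/2)·2 + (1/6)·17 = 23/6

23/6 dollars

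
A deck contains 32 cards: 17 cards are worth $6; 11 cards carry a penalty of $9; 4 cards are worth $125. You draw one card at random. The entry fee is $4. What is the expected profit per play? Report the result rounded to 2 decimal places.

$11.72

E[payout] = (17/32)·6 + (11/32)·(-9) + (4/32)·125 = 503/32
Expected profit = 503/32 − 4 = 375/32 ≈ $11.72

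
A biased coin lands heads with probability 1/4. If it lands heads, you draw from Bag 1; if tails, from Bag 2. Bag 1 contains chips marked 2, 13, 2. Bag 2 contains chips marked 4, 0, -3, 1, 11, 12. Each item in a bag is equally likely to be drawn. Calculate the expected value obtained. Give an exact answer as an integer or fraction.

109/24

E[X | Bag 1] = (2 + 13 + 2)/3 = 17/3
E[X | Bag 2] = (4 + 0 − 3 + 1 + 11 + 12)/6 = 25/6
E[X] = (1/4)·17/3 + (3/4)·25/6 = 109/24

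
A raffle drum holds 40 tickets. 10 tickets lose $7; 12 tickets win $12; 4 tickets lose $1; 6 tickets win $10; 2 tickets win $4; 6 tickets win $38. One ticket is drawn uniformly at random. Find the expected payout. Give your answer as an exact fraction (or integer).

E[payout] = (10/40)·(-7) + (12/40)·12 + (4/40)·(-1) + (6/40)·10 + (2/40)·4 + (6/40)·38 = 183/20

183/20 dollars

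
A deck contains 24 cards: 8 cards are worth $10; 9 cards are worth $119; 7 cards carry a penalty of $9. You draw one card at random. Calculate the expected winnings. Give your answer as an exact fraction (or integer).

136/3 dollars

E[payout] = (8/24)·10 + (9/24)·119 + (7/24)·(-9) = 136/3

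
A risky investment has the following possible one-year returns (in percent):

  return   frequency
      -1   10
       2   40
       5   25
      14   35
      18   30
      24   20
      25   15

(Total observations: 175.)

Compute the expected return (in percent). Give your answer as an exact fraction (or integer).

416/35

Total = 175, so P(return=-1) = 10/175, etc.
E[X] = (2/35)·(-1) + (8/35)·2 + (1/7)·5 + (1/5)·14 + (6/35)·18 + (4/35)·24 + (3/35)·25
     = 416/35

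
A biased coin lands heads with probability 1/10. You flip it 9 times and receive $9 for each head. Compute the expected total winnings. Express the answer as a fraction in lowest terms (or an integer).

E[#heads] = 9·1/10 = 9/10 (linearity over flips).
E[winnings] = 9·9/10 = 81/10.

81/10 dollars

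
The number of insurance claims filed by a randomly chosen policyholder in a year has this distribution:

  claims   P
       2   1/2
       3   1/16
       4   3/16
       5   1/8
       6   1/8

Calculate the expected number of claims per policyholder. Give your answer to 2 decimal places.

E[X] = (1/2)·2 + (1/16)·3 + (3/16)·4 + (1/8)·5 + (1/8)·6
     = 53/16 ≈ 3.31

3.31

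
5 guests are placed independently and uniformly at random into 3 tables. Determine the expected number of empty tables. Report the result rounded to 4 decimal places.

Let Xⱼ=1 if table j is empty. P(Xⱼ=1) = ((3-1)/3)^5 = 32/243.
By linearity, E[#empty] = 3·32/243 = 32/81.
≈ 0.3951

0.3951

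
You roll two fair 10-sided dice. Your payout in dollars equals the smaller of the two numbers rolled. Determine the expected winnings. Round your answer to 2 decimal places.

$3.85

Distribution of the smaller of the two numbers rolled: 1 w.p. 19/100, 2 w.p. 17/100, 3 w.p. 3/20, 4 w.p. 13/100, 5 w.p. 11/100, 6 w.p. 9/100, …
E[payout] = (19/100)·1 + (17/100)·2 + (3/20)·3 + (13/100)·4 + (11/100)·5 + (9/100)·6 + (7/100)·7 + (1/20)·8 + (3/100)·9 + (1/100)·10 = 77/20
≈ $3.85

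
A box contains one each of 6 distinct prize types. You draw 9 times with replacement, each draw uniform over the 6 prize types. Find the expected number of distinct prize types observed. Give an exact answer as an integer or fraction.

8124571/1679616

Let Xⱼ=1 if type j appears at least once. P(Xⱼ=1) = 1 − ((6−1)/6)^9 = 8124571/10077696.
E[#distinct] = 6·8124571/10077696 = 8124571/1679616.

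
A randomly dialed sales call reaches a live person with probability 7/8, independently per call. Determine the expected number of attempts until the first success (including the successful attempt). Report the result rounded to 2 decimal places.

1.14

For a geometric distribution, E[trials] = 1/p = 1/(7/8) = 8/7.
≈ 1.14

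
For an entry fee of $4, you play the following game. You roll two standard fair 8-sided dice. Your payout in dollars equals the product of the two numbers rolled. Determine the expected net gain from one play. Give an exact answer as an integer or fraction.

Distribution of the product of the two numbers rolled: 1 w.p. 1/64, 2 w.p. 1/32, 3 w.p. 1/32, 4 w.p. 3/64, 5 w.p. 1/32, 6 w.p. 1/16, …
E[payout] = (1/64)·1 + (1/32)·2 + (1/32)·3 + (3/64)·4 + (1/32)·5 + (1/16)·6 + (1/32)·7 + (1/16)·8 + (1/64)·9 + (1/32)·10 + (1/16)·12 + (1/32)·14 + (1/32)·15 + (3/64)·16 + (1/32)·18 + (1/32)·20 + (1/32)·21 + (1/16)·24 + (1/64)·25 + (1/32)·28 + (1/32)·30 + (1/32)·32 + (1/32)·35 + (1/64)·36 + (1/32)·40 + (1/32)·42 + (1/32)·48 + (1/64)·49 + (1/32)·56 + (1/64)·64 = 81/4
Expected profit = 81/4 − 4 = 65/4

65/4 dollars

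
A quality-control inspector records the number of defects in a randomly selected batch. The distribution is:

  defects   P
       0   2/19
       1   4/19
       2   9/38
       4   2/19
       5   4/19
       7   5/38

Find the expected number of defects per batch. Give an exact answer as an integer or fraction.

E[X] = (2/19)·0 + (4/19)·1 + (9/38)·2 + (2/19)·4 + (4/19)·5 + (5/38)·7
     = 117/38

117/38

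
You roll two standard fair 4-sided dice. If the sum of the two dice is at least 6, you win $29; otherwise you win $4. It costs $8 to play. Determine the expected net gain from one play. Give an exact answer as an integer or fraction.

43/8 dollars

E[payout] = (5/8)·4 + (3/8)·29 = 107/8
Expected profit = 107/8 − 8 = 43/8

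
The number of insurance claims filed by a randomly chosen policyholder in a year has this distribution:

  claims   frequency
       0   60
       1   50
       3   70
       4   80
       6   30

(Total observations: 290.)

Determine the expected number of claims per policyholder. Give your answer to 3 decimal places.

2.621

Total = 290, so P(claims=0) = 60/290, etc.
E[X] = (6/29)·0 + (5/29)·1 + (7/29)·3 + (8/29)·4 + (3/29)·6
     = 76/29 ≈ 2.621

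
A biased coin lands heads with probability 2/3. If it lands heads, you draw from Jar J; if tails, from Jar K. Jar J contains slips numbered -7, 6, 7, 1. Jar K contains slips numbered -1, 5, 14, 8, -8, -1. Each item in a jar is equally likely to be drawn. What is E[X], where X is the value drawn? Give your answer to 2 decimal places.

2.11

E[X | Jar J] = (-7 + 6 + 7 + 1)/4 = 7/4
E[X | Jar K] = (-1 + 5 + 14 + 8 − 8 − 1)/6 = 17/6
E[X] = (2/3)·7/4 + (1/3)·17/6 = 19/9 ≈ 2.11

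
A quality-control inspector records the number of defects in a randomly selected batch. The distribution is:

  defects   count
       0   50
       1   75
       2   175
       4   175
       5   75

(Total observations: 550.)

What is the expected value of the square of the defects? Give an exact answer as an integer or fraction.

Total = 550, so P(defects=0) = 50/550, etc.
E[X²] = (1/11)·0 + (3/22)·1 + (7/22)·4 + (7/22)·16 + (3/22)·25
     = 109/11

109/11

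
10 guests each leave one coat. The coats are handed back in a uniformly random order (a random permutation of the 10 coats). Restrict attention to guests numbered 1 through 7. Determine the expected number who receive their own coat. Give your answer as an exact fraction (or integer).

Let Xᵢ = 1 if person i gets their own coat. For each i, P(Xᵢ=1) = 1/10.
By linearity of expectation, E[X₁+…+X_7] = 7·(1/10) = 7/10.

7/10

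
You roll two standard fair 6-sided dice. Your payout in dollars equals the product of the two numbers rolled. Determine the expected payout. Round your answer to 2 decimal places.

$12.25

Distribution of the product of the two numbers rolled: 1 w.p. 1/36, 2 w.p. 1/18, 3 w.p. 1/18, 4 w.p. 1/12, 5 w.p. 1/18, 6 w.p. 1/9, …
E[payout] = (1/36)·1 + (1/18)·2 + (1/18)·3 + (1/12)·4 + (1/18)·5 + (1/9)·6 + (1/18)·8 + (1/36)·9 + (1/18)·10 + (1/9)·12 + (1/18)·15 + (1/36)·16 + (1/18)·18 + (1/18)·20 + (1/18)·24 + (1/36)·25 + (1/18)·30 + (1/36)·36 = 49/4
≈ $12.25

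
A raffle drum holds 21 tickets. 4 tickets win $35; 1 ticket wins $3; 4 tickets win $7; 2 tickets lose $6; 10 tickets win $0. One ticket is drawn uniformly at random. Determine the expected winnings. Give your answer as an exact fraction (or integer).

E[payout] = (4/21)·35 + (1/21)·3 + (4/21)·7 + (2/21)·(-6) + (10/21)·0 = 53/7

53/7 dollars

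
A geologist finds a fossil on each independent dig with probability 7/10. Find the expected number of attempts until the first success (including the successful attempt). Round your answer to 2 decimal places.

1.43

For a geometric distribution, E[trials] = 1/p = 1/(7/10) = 10/7.
≈ 1.43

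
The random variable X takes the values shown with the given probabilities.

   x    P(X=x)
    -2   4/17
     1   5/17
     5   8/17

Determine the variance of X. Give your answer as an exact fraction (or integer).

E[X] = (4/17)·(-2) + (5/17)·1 + (8/17)·5 = 37/17
E[X²] = (4/17)·4 + (5/17)·1 + (8/17)·25 = 13
Var(X) = 13 − (37/17)² = 2388/289

2388/289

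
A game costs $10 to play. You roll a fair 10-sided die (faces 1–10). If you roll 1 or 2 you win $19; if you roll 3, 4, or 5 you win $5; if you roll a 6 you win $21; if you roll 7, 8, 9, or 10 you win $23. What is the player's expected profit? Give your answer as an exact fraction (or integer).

E[payout] = (3/10)·5 + (1/5)·19 + (1/10)·21 + (2/5)·23 = 83/5
Expected profit = 83/5 − 10 = 33/5

33/5 dollars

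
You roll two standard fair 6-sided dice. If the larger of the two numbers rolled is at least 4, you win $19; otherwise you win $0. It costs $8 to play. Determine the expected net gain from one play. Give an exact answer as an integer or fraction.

25/4 dollars

E[payout] = (1/4)·0 + (3/4)·19 = 57/4
Expected profit = 57/4 − 8 = 25/4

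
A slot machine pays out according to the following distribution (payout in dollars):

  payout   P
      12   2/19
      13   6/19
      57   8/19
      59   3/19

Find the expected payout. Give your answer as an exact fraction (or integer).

735/19 dollars

E[X] = (2/19)·12 + (6/19)·13 + (8/19)·57 + (3/19)·59
     = 735/19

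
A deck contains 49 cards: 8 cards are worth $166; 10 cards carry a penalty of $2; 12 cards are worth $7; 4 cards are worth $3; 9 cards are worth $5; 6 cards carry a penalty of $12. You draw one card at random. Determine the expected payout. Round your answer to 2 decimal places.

E[payout] = (8/49)·166 + (10/49)·(-2) + (12/49)·7 + (4/49)·3 + (9/49)·5 + (6/49)·(-12) = 1377/49
≈ $28.10

$28.10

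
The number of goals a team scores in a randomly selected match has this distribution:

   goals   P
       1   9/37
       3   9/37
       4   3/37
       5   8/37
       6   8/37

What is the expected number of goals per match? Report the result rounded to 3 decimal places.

E[X] = (9/37)·1 + (9/37)·3 + (3/37)·4 + (8/37)·5 + (8/37)·6
     = 136/37 ≈ 3.676

3.676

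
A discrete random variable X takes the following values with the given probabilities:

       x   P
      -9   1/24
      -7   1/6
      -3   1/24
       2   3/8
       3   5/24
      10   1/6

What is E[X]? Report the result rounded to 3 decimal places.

1.375

E[X] = (1/24)·(-9) + (1/6)·(-7) + (1/24)·(-3) + (3/8)·2 + (5/24)·3 + (1/6)·10
     = 11/8 ≈ 1.375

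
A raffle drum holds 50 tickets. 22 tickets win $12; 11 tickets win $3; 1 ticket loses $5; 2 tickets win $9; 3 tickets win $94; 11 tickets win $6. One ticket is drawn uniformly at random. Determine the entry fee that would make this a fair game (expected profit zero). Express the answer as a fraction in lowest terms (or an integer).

E[payout] = (22/50)·12 + (11/50)·3 + (1/50)·(-5) + (2/50)·9 + (3/50)·94 + (11/50)·6 = 329/25
Fair fee = E[payout] = 329/25

329/25 dollars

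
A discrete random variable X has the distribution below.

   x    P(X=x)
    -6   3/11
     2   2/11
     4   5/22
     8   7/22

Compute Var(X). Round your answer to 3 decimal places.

E[X] = (3/11)·(-6) + (2/11)·2 + (5/22)·4 + (7/22)·8 = 24/11
E[X²] = (3/11)·36 + (2/11)·4 + (5/22)·16 + (7/22)·64 = 380/11
Var(X) = 380/11 − (24/11)² = 3604/121 ≈ 29.785

29.785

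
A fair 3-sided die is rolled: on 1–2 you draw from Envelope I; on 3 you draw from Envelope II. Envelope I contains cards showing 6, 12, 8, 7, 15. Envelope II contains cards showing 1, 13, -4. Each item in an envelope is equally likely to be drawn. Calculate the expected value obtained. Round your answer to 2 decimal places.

E[X | Envelope I] = (6 + 12 + 8 + 7 + 15)/5 = 48/5
E[X | Envelope II] = (1 + 13 − 4)/3 = 10/3
E[X] = (2/3)·48/5 + (1/3)·10/3 = 338/45 ≈ 7.51

7.51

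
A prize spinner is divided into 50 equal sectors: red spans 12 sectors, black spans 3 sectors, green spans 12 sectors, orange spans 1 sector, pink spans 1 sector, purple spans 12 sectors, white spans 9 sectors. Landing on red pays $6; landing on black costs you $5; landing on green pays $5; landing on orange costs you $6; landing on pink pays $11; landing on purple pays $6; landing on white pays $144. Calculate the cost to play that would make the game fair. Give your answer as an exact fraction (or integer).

149/5 dollars

E[payout] = (12/50)·6 + (3/50)·(-5) + (12/50)·5 + (1/50)·(-6) + (1/50)·11 + (12/50)·6 + (9/50)·144 = 149/5
Fair fee = E[payout] = 149/5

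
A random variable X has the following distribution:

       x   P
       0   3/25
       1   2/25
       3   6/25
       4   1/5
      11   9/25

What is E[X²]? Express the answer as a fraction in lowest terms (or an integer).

49

E[X²] = (3/25)·0 + (2/25)·1 + (6/25)·9 + (1/5)·16 + (9/25)·121
     = 49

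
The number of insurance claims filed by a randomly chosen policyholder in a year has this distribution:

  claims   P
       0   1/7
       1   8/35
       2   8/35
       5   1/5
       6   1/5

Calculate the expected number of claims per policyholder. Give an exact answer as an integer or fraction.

101/35

E[X] = (1/7)·0 + (8/35)·1 + (8/35)·2 + (1/5)·5 + (1/5)·6
     = 101/35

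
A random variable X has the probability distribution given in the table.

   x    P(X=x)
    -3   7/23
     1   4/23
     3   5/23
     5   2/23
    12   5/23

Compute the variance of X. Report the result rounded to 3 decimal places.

29.607

E[X] = (7/23)·(-3) + (4/23)·1 + (5/23)·3 + (2/23)·5 + (5/23)·12 = 68/23
E[X²] = (7/23)·9 + (4/23)·1 + (5/23)·9 + (2/23)·25 + (5/23)·144 = 882/23
Var(X) = 882/23 − (68/23)² = 15662/529 ≈ 29.607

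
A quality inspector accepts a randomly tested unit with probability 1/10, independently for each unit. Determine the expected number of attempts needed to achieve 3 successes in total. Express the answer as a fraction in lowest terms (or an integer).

30

By linearity (sum of 3 independent geometric waits), E[trials] = 3/p = 3/(1/10) = 30.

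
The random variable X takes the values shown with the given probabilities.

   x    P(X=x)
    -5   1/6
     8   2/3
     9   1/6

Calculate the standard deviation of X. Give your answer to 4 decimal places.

E[X] = 6, E[X²] = 181/3
Var(X) = E[X²] − (E[X])² = 181/3 − 36 = 73/3
SD(X) = √(73/3) ≈ 4.9329

4.9329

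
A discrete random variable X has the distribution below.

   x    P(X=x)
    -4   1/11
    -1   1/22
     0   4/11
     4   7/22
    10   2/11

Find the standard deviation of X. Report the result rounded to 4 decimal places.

4.1929

E[X] = 59/22, E[X²] = 545/22
Var(X) = E[X²] − (E[X])² = 545/22 − 3481/484 = 8509/484
SD(X) = √(8509/484) ≈ 4.1929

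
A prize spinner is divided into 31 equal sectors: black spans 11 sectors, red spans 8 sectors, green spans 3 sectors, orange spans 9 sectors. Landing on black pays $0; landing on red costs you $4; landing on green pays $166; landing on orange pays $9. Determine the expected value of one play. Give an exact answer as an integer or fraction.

547/31 dollars

E[payout] = (11/31)·0 + (8/31)·(-4) + (3/31)·166 + (9/31)·9 = 547/31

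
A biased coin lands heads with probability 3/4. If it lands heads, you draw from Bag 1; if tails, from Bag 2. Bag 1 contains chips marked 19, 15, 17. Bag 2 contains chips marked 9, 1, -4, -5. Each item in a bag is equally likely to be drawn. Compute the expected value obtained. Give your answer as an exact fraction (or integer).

E[X | Bag 1] = (19 + 15 + 17)/3 = 17
E[X | Bag 2] = (9 + 1 − 4 − 5)/4 = 1/4
E[X] = (3/4)·17 + (1/4)·1/4 = 205/16

205/16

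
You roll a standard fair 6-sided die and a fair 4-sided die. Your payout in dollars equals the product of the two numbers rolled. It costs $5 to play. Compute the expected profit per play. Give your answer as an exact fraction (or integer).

15/4 dollars

Distribution of the product of the two numbers rolled: 1 w.p. 1/24, 2 w.p. 1/12, 3 w.p. 1/12, 4 w.p. 1/8, 5 w.p. 1/24, 6 w.p. 1/8, …
E[payout] = (1/24)·1 + (1/12)·2 + (1/12)·3 + (1/8)·4 + (1/24)·5 + (1/8)·6 + (1/12)·8 + (1/24)·9 + (1/24)·10 + (1/8)·12 + (1/24)·15 + (1/24)·16 + (1/24)·18 + (1/24)·20 + (1/24)·24 = 35/4
Expected profit = 35/4 − 5 = 15/4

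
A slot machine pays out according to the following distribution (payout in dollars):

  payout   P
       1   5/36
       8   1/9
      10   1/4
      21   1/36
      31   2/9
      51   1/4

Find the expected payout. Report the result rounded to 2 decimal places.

$23.75

E[X] = (5/36)·1 + (1/9)·8 + (1/4)·10 + (1/36)·21 + (2/9)·31 + (1/4)·51
     = 95/4 ≈ 23.75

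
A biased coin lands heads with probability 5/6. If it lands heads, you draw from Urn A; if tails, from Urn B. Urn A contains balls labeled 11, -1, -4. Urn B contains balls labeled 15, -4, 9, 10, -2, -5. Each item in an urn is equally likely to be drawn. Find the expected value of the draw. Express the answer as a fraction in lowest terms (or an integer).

E[X | Urn A] = (11 − 1 − 4)/3 = 2
E[X | Urn B] = (15 − 4 + 9 + 10 − 2 − 5)/6 = 23/6
E[X] = (5/6)·2 + (1/6)·23/6 = 83/36

83/36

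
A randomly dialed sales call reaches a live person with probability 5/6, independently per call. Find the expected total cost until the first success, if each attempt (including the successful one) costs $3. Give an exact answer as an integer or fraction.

E[#attempts] = 1/p = 6/5; E[cost] = 3·6/5 = 18/5.

18/5 dollars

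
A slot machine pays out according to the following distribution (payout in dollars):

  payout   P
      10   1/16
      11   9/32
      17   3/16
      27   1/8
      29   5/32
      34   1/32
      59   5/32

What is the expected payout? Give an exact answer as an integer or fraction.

E[X] = (1/16)·10 + (9/32)·11 + (3/16)·17 + (1/8)·27 + (5/32)·29 + (1/32)·34 + (5/32)·59
     = 803/32

803/32 dollars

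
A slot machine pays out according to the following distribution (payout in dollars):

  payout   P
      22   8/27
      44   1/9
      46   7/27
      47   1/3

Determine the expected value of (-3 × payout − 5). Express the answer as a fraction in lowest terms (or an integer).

-122

E[-3x-5] = (8/27)·(-71) + (1/9)·(-137) + (7/27)·(-143) + (1/3)·(-146)
     = -122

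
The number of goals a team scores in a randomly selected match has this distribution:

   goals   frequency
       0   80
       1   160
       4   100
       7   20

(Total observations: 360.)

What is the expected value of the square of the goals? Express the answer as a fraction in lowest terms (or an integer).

137/18

Total = 360, so P(goals=0) = 80/360, etc.
E[X²] = (2/9)·0 + (4/9)·1 + (5/18)·16 + (1/18)·49
     = 137/18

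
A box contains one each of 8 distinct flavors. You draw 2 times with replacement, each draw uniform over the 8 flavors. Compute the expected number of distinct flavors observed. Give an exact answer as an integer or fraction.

Let Xⱼ=1 if type j appears at least once. P(Xⱼ=1) = 1 − ((8−1)/8)^2 = 15/64.
E[#distinct] = 8·15/64 = 15/8.

15/8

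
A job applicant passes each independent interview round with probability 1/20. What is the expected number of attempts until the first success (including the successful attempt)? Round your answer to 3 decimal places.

For a geometric distribution, E[trials] = 1/p = 1/(1/20) = 20.
≈ 20.000

20.000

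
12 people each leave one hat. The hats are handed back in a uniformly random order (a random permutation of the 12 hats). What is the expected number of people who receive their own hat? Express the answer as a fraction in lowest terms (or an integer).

1

Let Xᵢ = 1 if person i gets their own hat. For each i, P(Xᵢ=1) = 1/12.
By linearity of expectation, E[X₁+…+X_12] = 12·(1/12) = 1.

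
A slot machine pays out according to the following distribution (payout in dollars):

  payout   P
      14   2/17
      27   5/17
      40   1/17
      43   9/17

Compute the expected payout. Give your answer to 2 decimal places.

$34.71

E[X] = (2/17)·14 + (5/17)·27 + (1/17)·40 + (9/17)·43
     = 590/17 ≈ 34.71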